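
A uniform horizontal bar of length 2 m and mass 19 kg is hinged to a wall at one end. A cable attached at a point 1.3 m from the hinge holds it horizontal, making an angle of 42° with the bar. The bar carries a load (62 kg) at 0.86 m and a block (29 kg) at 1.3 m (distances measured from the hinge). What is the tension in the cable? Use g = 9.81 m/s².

About the hinge:
Beam weight: 19 × 9.81 = 186.4 N down at 1 m → arm 1 m, τ = 186.4 × 1 = 186.4 N·m clockwise.
Load: 62 × 9.81 = 608.2 N down at 0.86 m → arm 0.86 m, τ = 608.2 × 0.86 = 523.1 N·m clockwise.
Block: 29 × 9.81 = 284.5 N down at 1.3 m → arm 1.3 m, τ = 284.5 × 1.3 = 369.9 N·m clockwise.
Total clockwise load moment = 1079 N·m.
The cable tension T acts at 1.3 m; only its component perpendicular to the bar, T sinθ, produces torque. sin 42° = 0.6691.
Στ = 0 ⇒ T × 1.3 × 0.6691 = 1079 ⇒ T = 1079 / 0.8698 = 1240 N.

T ≈ 1240 N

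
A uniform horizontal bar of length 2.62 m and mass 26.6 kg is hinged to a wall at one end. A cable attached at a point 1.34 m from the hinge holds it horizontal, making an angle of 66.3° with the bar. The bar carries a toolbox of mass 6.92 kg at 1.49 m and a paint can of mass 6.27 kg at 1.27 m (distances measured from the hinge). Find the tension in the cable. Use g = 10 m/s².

T ≈ 433 N

Take moments about the hinge.
Beam weight: 26.6 × 10 = 266 N down at 1.31 m → arm 1.31 m, τ = 266 × 1.31 = 348.5 N·m clockwise.
Toolbox: 6.92 × 10 = 69.2 N down at 1.49 m → arm 1.49 m, τ = 69.2 × 1.49 = 103.1 N·m clockwise.
Paint can: 6.27 × 10 = 62.7 N down at 1.27 m → arm 1.27 m, τ = 62.7 × 1.27 = 79.63 N·m clockwise.
Total clockwise load moment = 531.2 N·m.
The cable tension T acts at 1.34 m; only its component perpendicular to the bar, T sinθ, produces torque. sin 66.3° = 0.9157.
Balancing moments: T × 1.34 × 0.9157 = 531.2, giving T = 531.2 / 1.227 = 433 N.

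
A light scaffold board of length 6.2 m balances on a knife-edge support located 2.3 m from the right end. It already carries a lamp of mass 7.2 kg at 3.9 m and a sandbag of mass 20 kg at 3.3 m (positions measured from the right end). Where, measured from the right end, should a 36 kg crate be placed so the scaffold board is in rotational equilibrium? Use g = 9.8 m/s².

x ≈ 1.42 m from the right end

About the knife-edge support (at 2.3 m from the right end):
Lamp: 7.2 × 9.8 = 70.56 N down at 3.9 m → arm 1.6 m, τ = 70.56 × 1.6 = 112.9 N·m counterclockwise.
Sandbag: 20 × 9.8 = 196 N down at 3.3 m → arm 1 m, τ = 196 × 1 = 196 N·m counterclockwise.
Net moment of existing loads = 308.9 N·m counterclockwise.
The crate weighs 36 × 9.8 = 352.8 N and must supply an equal clockwise moment, so its lever arm about the knife-edge support is 308.9 / 352.8 = 0.876 m.
That puts it at 2.3 − 0.876 = 1.42 m from the right end.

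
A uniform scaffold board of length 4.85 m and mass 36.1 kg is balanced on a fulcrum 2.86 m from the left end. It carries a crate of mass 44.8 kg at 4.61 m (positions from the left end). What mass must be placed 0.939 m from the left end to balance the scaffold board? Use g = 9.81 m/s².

Take moments about the fulcrum (at 2.86 m from the left end).
Beam weight: 36.1 × 9.81 = 354.1 N down at 2.425 m → arm 0.435 m, τ = 354.1 × 0.435 = 154 N·m counterclockwise.
Crate: 44.8 × 9.81 = 439.5 N down at 4.61 m → arm 1.75 m, τ = 439.5 × 1.75 = 769.1 N·m clockwise.
Net moment of known loads = 615.1 N·m clockwise.
An unknown mass m at 0.939 m has arm 1.921 m; its moment is m·g·1.921 counterclockwise.
For rotational equilibrium, m × 9.81 × 1.921 = 615.1, so m = 615.1 / (9.81 × 1.921) = 32.6 kg.

m ≈ 32.6 kg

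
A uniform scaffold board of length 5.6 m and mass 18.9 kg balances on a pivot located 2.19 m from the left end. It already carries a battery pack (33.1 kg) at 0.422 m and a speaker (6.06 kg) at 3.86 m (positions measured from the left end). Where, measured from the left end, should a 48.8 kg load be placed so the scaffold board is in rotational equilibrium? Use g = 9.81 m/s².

x ≈ 2.95 m from the left end

Choose the pivot (at 2.19 m from the left end) as the axis so the support reaction has zero arm there.
Beam weight: 18.9 × 9.81 = 185.4 N down at 2.8 m → arm 0.61 m, τ = 185.4 × 0.61 = 113.1 N·m clockwise.
Battery pack: 33.1 × 9.81 = 324.7 N down at 0.422 m → arm 1.768 m, τ = 324.7 × 1.768 = 574.1 N·m counterclockwise.
Speaker: 6.06 × 9.81 = 59.45 N down at 3.86 m → arm 1.67 m, τ = 59.45 × 1.67 = 99.28 N·m clockwise.
Net moment of existing loads = 361.7 N·m counterclockwise.
The load weighs 48.8 × 9.81 = 478.7 N and must supply an equal clockwise moment, so its lever arm about the pivot is 361.7 / 478.7 = 0.756 m.
That puts it at 2.19 + 0.756 = 2.95 m from the left end.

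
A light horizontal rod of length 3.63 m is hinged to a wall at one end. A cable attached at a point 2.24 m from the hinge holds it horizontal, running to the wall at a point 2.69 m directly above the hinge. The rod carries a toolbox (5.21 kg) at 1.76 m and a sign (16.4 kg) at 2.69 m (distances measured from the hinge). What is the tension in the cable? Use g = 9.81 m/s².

About the hinge:
Toolbox: 5.21 × 9.81 = 51.11 N down at 1.76 m → arm 1.76 m, τ = 51.11 × 1.76 = 89.95 N·m clockwise.
Sign: 16.4 × 9.81 = 160.9 N down at 2.69 m → arm 2.69 m, τ = 160.9 × 2.69 = 432.8 N·m clockwise.
Total clockwise load moment = 522.8 N·m.
The cable tension T acts at 2.24 m; only its component perpendicular to the rod, T sinθ, produces torque. sinθ = h/√(h²+d²) = 2.69/√(2.69²+2.24²) = 0.7685.
Balancing moments: T × 2.24 × 0.7685 = 522.8, giving T = 522.8 / 1.721 = 304 N.

T ≈ 304 N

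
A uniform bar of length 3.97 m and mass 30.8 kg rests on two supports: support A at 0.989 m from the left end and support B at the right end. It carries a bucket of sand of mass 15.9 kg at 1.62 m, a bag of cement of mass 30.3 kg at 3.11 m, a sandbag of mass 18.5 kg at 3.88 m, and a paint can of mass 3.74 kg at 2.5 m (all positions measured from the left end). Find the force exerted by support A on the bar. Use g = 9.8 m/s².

Choose support B as the axis so its reaction then has zero moment arm.
Beam weight: 30.8 × 9.8 = 301.8 N down at 1.985 m → arm 1.985 m, τ = 301.8 × 1.985 = 599.1 N·m counterclockwise.
Bucket of sand: 15.9 × 9.8 = 155.8 N down at 1.62 m → arm 2.35 m, τ = 155.8 × 2.35 = 366.1 N·m counterclockwise.
Bag of cement: 30.3 × 9.8 = 296.9 N down at 3.11 m → arm 0.86 m, τ = 296.9 × 0.86 = 255.3 N·m counterclockwise.
Sandbag: 18.5 × 9.8 = 181.3 N down at 3.88 m → arm 0.09 m, τ = 181.3 × 0.09 = 16.32 N·m counterclockwise.
Paint can: 3.74 × 9.8 = 36.65 N down at 2.5 m → arm 1.47 m, τ = 36.65 × 1.47 = 53.88 N·m counterclockwise.
Net load moment about support B = 1291 N·m counterclockwise.
Reaction R at support A is upward at 0.989 m, arm 2.981 m → moment R × 2.981 clockwise.
For rotational equilibrium, R × 2.981 = 1291, so R = 433 N.

R_A ≈ 433 N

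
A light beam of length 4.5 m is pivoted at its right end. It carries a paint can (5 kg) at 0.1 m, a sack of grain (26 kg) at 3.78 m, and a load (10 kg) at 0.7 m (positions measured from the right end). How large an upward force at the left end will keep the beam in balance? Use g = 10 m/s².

F ≈ 235 N

Taking torques about the right end:
Paint can: 5 × 10 = 50 N down at 0.1 m → arm 0.1 m, τ = 50 × 0.1 = 5 N·m counterclockwise.
Sack of grain: 26 × 10 = 260 N down at 3.78 m → arm 3.78 m, τ = 260 × 3.78 = 982.8 N·m counterclockwise.
Load: 10 × 10 = 100 N down at 0.7 m → arm 0.7 m, τ = 100 × 0.7 = 70 N·m counterclockwise.
Net moment of the loads = 1058 N·m counterclockwise.
The upward force F acts at the left end, arm 4.5 m, giving F × 4.5 clockwise.
For rotational equilibrium, F × 4.5 = 1058, so F = 1058 / 4.5 = 235 N.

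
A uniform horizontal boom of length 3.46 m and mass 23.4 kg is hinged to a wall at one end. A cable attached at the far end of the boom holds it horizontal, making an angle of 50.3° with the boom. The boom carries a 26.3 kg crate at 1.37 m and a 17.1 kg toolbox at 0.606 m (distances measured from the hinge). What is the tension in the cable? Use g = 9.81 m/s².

T ≈ 320 N

Sum moments about the hinge (the unknown hinge reaction has zero arm there).
Beam weight: 23.4 × 9.81 = 229.6 N down at 1.73 m → arm 1.73 m, τ = 229.6 × 1.73 = 397.2 N·m clockwise.
Crate: 26.3 × 9.81 = 258 N down at 1.37 m → arm 1.37 m, τ = 258 × 1.37 = 353.5 N·m clockwise.
Toolbox: 17.1 × 9.81 = 167.8 N down at 0.606 m → arm 0.606 m, τ = 167.8 × 0.606 = 101.7 N·m clockwise.
Total clockwise load moment = 852.4 N·m.
The cable tension T acts at 3.46 m; only its component perpendicular to the boom, T sinθ, produces torque. sin 50.3° = 0.7694.
Στ = 0 ⇒ T × 3.46 × 0.7694 = 852.4 ⇒ T = 852.4 / 2.662 = 320 N.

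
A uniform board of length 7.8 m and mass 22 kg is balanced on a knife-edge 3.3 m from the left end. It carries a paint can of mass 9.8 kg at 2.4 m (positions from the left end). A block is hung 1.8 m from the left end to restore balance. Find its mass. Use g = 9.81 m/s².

Take moments about the knife-edge (at 3.3 m from the left end).
Beam weight: 22 × 9.81 = 215.8 N down at 3.9 m → arm 0.6 m, τ = 215.8 × 0.6 = 129.5 N·m clockwise.
Paint can: 9.8 × 9.81 = 96.14 N down at 2.4 m → arm 0.9 m, τ = 96.14 × 0.9 = 86.53 N·m counterclockwise.
Net moment of known loads = 42.97 N·m clockwise.
An unknown mass m at 1.8 m has arm 1.5 m; its moment is m·g·1.5 counterclockwise.
For rotational equilibrium, m × 9.81 × 1.5 = 42.97, so m = 42.97 / (9.81 × 1.5) = 2.92 kg.

m ≈ 2.92 kg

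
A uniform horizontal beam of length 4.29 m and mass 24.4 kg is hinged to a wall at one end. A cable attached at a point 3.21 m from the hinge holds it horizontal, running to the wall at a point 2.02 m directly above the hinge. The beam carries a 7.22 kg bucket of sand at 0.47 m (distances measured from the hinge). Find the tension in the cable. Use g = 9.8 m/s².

T ≈ 319 N

Take moments about the hinge.
Beam weight: 24.4 × 9.8 = 239.1 N down at 2.145 m → arm 2.145 m, τ = 239.1 × 2.145 = 512.9 N·m clockwise.
Bucket of sand: 7.22 × 9.8 = 70.76 N down at 0.47 m → arm 0.47 m, τ = 70.76 × 0.47 = 33.26 N·m clockwise.
Total clockwise load moment = 546.2 N·m.
The cable tension T acts at 3.21 m; only its component perpendicular to the beam, T sinθ, produces torque. sinθ = h/√(h²+d²) = 2.02/√(2.02²+3.21²) = 0.5326.
Setting net torque to zero: T × 3.21 × 0.5326 = 546.2 → T = 546.2 / 1.71 = 319 N.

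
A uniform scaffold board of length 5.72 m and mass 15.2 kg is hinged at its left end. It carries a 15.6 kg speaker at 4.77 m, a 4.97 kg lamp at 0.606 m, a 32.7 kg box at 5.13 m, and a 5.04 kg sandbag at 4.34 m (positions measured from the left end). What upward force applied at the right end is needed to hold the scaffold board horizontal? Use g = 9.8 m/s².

F ≈ 532 N

Sum moments about the left end (the unknown pivot reaction has zero arm there).
Beam weight: 15.2 × 9.8 = 149 N down at 2.86 m → arm 2.86 m, τ = 149 × 2.86 = 426.1 N·m clockwise.
Speaker: 15.6 × 9.8 = 152.9 N down at 4.77 m → arm 4.77 m, τ = 152.9 × 4.77 = 729.3 N·m clockwise.
Lamp: 4.97 × 9.8 = 48.71 N down at 0.606 m → arm 0.606 m, τ = 48.71 × 0.606 = 29.52 N·m clockwise.
Box: 32.7 × 9.8 = 320.5 N down at 5.13 m → arm 5.13 m, τ = 320.5 × 5.13 = 1644 N·m clockwise.
Sandbag: 5.04 × 9.8 = 49.39 N down at 4.34 m → arm 4.34 m, τ = 49.39 × 4.34 = 214.4 N·m clockwise.
Net moment of the loads = 3043 N·m clockwise.
The upward force F acts at the right end, arm 5.72 m, giving F × 5.72 counterclockwise.
For rotational equilibrium, F × 5.72 = 3043, so F = 3043 / 5.72 = 532 N.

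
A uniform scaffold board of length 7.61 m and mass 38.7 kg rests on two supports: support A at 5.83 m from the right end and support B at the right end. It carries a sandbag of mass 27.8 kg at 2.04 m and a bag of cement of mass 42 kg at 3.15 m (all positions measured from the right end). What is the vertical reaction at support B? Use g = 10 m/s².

R_B ≈ 508 N

Taking torques about support A:
Beam weight: 38.7 × 10 = 387 N down at 3.805 m → arm 2.025 m, τ = 387 × 2.025 = 783.7 N·m clockwise.
Sandbag: 27.8 × 10 = 278 N down at 2.04 m → arm 3.79 m, τ = 278 × 3.79 = 1054 N·m clockwise.
Bag of cement: 42 × 10 = 420 N down at 3.15 m → arm 2.68 m, τ = 420 × 2.68 = 1126 N·m clockwise.
Net load moment about support A = 2964 N·m clockwise.
Reaction R at support B is upward at 0 m, arm 5.83 m → moment R × 5.83 counterclockwise.
For rotational equilibrium, R × 5.83 = 2964, so R = 508 N.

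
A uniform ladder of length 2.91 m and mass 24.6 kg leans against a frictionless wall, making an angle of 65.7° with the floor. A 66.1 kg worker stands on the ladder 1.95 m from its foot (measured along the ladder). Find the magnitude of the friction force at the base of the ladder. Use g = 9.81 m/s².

f ≈ 251 N

Take moments about the foot of the ladder.
Ladder weight 24.6×9.81 = 241.3 N acts at 1.455 m along the ladder; its horizontal arm is 1.455·cos65.7° = 0.5988 m → τ = 144.5 N·m clockwise.
Worker: 66.1×9.81 = 648.4 N at 1.95 m → arm 0.8025 m → τ = 520.3 N·m clockwise.
Wall normal N acts horizontally at the top; its moment arm is the height L sinθ = 2.91·sin65.7° = 2.652 m, counterclockwise.
Balancing moments: N × 2.652 = 664.8, giving N = 251 N.
ΣFx = 0: friction at the foot balances the wall's push, so f = N_wall = 251 N.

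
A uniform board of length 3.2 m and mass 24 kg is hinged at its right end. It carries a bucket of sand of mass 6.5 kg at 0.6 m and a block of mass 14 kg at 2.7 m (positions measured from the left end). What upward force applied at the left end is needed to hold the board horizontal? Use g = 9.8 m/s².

Choose the right end as the axis so the unknown pivot reaction has zero arm there.
Beam weight: 24 × 9.8 = 235.2 N down at 1.6 m → arm 1.6 m, τ = 235.2 × 1.6 = 376.3 N·m counterclockwise.
Bucket of sand: 6.5 × 9.8 = 63.7 N down at 0.6 m → arm 2.6 m, τ = 63.7 × 2.6 = 165.6 N·m counterclockwise.
Block: 14 × 9.8 = 137.2 N down at 2.7 m → arm 0.5 m, τ = 137.2 × 0.5 = 68.6 N·m counterclockwise.
Net moment of the loads = 610.5 N·m counterclockwise.
The upward force F acts at the left end, arm 3.2 m, giving F × 3.2 clockwise.
Balancing moments: F × 3.2 = 610.5, giving F = 610.5 / 3.2 = 191 N.

F ≈ 191 N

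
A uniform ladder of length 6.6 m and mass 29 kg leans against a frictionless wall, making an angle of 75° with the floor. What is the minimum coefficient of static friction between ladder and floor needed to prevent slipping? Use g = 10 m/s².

μ_min ≈ 0.134

Sum moments about the foot of the ladder (the floor normal and friction both act there and drop out).
Ladder weight 29×10 = 290 N acts at 3.3 m along the ladder; its horizontal arm is 3.3·cos75° = 0.8541 m → τ = 247.7 N·m clockwise.
Wall normal N acts horizontally at the top; its moment arm is the height L sinθ = 6.6·sin75° = 6.375 m, counterclockwise.
For rotational equilibrium, N × 6.375 = 247.7, so N = 38.85 N.
ΣFx = 0 ⇒ f = N_wall = 38.85 N. ΣFy = 0 ⇒ N_floor = 290 N.
μ_min = f / N_floor = 38.85 / 290 = 0.134.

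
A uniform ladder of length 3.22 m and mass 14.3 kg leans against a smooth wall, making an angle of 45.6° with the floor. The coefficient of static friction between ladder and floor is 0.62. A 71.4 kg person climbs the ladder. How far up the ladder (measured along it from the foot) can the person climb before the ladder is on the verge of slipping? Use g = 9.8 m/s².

Choose the foot of the ladder as the axis so the floor normal and friction both act there and drop out.
Ladder weight 14.3×9.8 = 140.1 N acts at 1.61 m along the ladder; its horizontal arm is 1.61·cos45.6° = 1.126 m → τ = 157.8 N·m clockwise.
Person weight 71.4×9.8 = 699.7 N at distance d → arm d·cos45.6° → τ = 699.7·d·0.6997 clockwise.
Wall normal N at the top has arm L sinθ = 2.301 m counterclockwise, so Στ = 0 gives N·2.301 = 157.8 + 489.6·d.
ΣFy = 0 ⇒ N_floor = 839.8 N, so the maximum friction is μ_s·N_floor = 0.62×839.8 = 520.7 N. ΣFx = 0 ⇒ N_wall = f, so at the slipping point N = 520.7 N.
Substituting: 520.7×2.301 = 157.8 + 489.6·d ⇒ d = (1198 − 157.8) / 489.6 = 2.12 m.

d ≈ 2.12 m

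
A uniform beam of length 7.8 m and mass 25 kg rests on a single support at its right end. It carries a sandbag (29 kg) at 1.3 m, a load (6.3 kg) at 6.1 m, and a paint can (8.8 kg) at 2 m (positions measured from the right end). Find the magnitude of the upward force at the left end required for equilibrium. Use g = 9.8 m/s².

F ≈ 240 N

Taking torques about the right end:
Beam weight: 25 × 9.8 = 245 N down at 3.9 m → arm 3.9 m, τ = 245 × 3.9 = 955.5 N·m counterclockwise.
Sandbag: 29 × 9.8 = 284.2 N down at 1.3 m → arm 1.3 m, τ = 284.2 × 1.3 = 369.5 N·m counterclockwise.
Load: 6.3 × 9.8 = 61.74 N down at 6.1 m → arm 6.1 m, τ = 61.74 × 6.1 = 376.6 N·m counterclockwise.
Paint can: 8.8 × 9.8 = 86.24 N down at 2 m → arm 2 m, τ = 86.24 × 2 = 172.5 N·m counterclockwise.
Net moment of the loads = 1874 N·m counterclockwise.
The upward force F acts at the left end, arm 7.8 m, giving F × 7.8 clockwise.
Στ = 0 ⇒ F × 7.8 = 1874 ⇒ F = 1874 / 7.8 = 240 N.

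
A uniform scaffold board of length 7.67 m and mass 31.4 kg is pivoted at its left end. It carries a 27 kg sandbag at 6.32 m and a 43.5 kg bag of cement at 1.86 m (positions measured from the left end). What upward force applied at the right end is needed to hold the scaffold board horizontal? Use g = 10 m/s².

Taking torques about the left end:
Beam weight: 31.4 × 10 = 314 N down at 3.835 m → arm 3.835 m, τ = 314 × 3.835 = 1204 N·m clockwise.
Sandbag: 27 × 10 = 270 N down at 6.32 m → arm 6.32 m, τ = 270 × 6.32 = 1706 N·m clockwise.
Bag of cement: 43.5 × 10 = 435 N down at 1.86 m → arm 1.86 m, τ = 435 × 1.86 = 809.1 N·m clockwise.
Net moment of the loads = 3719 N·m clockwise.
The upward force F acts at the right end, arm 7.67 m, giving F × 7.67 counterclockwise.
Setting net torque to zero: F × 7.67 = 3719 → F = 3719 / 7.67 = 485 N.

F ≈ 485 N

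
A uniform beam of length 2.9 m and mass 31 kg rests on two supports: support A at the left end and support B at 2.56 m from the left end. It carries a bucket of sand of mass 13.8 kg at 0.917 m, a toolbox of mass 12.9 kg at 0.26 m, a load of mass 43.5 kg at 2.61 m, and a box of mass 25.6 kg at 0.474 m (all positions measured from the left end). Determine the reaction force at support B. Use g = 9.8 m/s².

R_B ≈ 714 N

Taking torques about support A:
Beam weight: 31 × 9.8 = 303.8 N down at 1.45 m → arm 1.45 m, τ = 303.8 × 1.45 = 440.5 N·m clockwise.
Bucket of sand: 13.8 × 9.8 = 135.2 N down at 0.917 m → arm 0.917 m, τ = 135.2 × 0.917 = 124 N·m clockwise.
Toolbox: 12.9 × 9.8 = 126.4 N down at 0.26 m → arm 0.26 m, τ = 126.4 × 0.26 = 32.86 N·m clockwise.
Load: 43.5 × 9.8 = 426.3 N down at 2.61 m → arm 2.61 m, τ = 426.3 × 2.61 = 1113 N·m clockwise.
Box: 25.6 × 9.8 = 250.9 N down at 0.474 m → arm 0.474 m, τ = 250.9 × 0.474 = 118.9 N·m clockwise.
Net load moment about support A = 1829 N·m clockwise.
Reaction R at support B is upward at 2.56 m, arm 2.56 m → moment R × 2.56 counterclockwise.
Balancing moments: R × 2.56 = 1829, giving R = 714 N.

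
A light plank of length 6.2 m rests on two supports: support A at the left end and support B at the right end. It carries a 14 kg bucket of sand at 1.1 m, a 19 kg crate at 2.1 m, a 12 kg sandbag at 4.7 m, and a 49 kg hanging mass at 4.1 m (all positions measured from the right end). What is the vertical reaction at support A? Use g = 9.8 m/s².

Sum moments about support B (its reaction then has zero moment arm).
Bucket of sand: 14 × 9.8 = 137.2 N down at 1.1 m → arm 1.1 m, τ = 137.2 × 1.1 = 150.9 N·m counterclockwise.
Crate: 19 × 9.8 = 186.2 N down at 2.1 m → arm 2.1 m, τ = 186.2 × 2.1 = 391 N·m counterclockwise.
Sandbag: 12 × 9.8 = 117.6 N down at 4.7 m → arm 4.7 m, τ = 117.6 × 4.7 = 552.7 N·m counterclockwise.
Hanging mass: 49 × 9.8 = 480.2 N down at 4.1 m → arm 4.1 m, τ = 480.2 × 4.1 = 1969 N·m counterclockwise.
Net load moment about support B = 3064 N·m counterclockwise.
Reaction R at support A is upward at 6.2 m, arm 6.2 m → moment R × 6.2 clockwise.
Setting net torque to zero: R × 6.2 = 3064 → R = 494 N.

R_A ≈ 494 N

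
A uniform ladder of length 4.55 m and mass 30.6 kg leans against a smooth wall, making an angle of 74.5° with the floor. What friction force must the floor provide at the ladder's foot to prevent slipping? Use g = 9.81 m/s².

Sum moments about the foot of the ladder (the floor normal and friction both act there and drop out).
Ladder weight 30.6×9.81 = 300.2 N acts at 2.275 m along the ladder; its horizontal arm is 2.275·cos74.5° = 0.608 m → τ = 182.5 N·m clockwise.
Wall normal N acts horizontally at the top; its moment arm is the height L sinθ = 4.55·sin74.5° = 4.385 m, counterclockwise.
Setting net torque to zero: N × 4.385 = 182.5 → N = 41.6 N.
ΣFx = 0: friction at the foot balances the wall's push, so f = N_wall = 41.6 N.

f ≈ 41.6 N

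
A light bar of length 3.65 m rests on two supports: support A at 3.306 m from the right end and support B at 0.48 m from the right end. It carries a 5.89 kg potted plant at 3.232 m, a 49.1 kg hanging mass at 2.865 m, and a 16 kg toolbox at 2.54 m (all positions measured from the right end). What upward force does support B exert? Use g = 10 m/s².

R_B ≈ 122 N

Taking torques about support A:
Potted plant: 5.89 × 10 = 58.9 N down at 3.232 m → arm 0.074 m, τ = 58.9 × 0.074 = 4.359 N·m clockwise.
Hanging mass: 49.1 × 10 = 491 N down at 2.865 m → arm 0.441 m, τ = 491 × 0.441 = 216.5 N·m clockwise.
Toolbox: 16 × 10 = 160 N down at 2.54 m → arm 0.766 m, τ = 160 × 0.766 = 122.6 N·m clockwise.
Net load moment about support A = 343.5 N·m clockwise.
Reaction R at support B is upward at 0.48 m, arm 2.826 m → moment R × 2.826 counterclockwise.
Balancing moments: R × 2.826 = 343.5, giving R = 122 N.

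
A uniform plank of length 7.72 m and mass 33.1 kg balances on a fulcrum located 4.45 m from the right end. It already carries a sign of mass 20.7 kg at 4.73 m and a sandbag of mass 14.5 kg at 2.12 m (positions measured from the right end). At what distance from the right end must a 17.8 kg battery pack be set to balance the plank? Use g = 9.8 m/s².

Sum moments about the fulcrum (at 4.45 m from the right end) (the support reaction has zero arm there).
Beam weight: 33.1 × 9.8 = 324.4 N down at 3.86 m → arm 0.59 m, τ = 324.4 × 0.59 = 191.4 N·m clockwise.
Sign: 20.7 × 9.8 = 202.9 N down at 4.73 m → arm 0.28 m, τ = 202.9 × 0.28 = 56.81 N·m counterclockwise.
Sandbag: 14.5 × 9.8 = 142.1 N down at 2.12 m → arm 2.33 m, τ = 142.1 × 2.33 = 331.1 N·m clockwise.
Net moment of existing loads = 465.7 N·m clockwise.
The battery pack weighs 17.8 × 9.8 = 174.4 N and must supply an equal counterclockwise moment, so its lever arm about the fulcrum is 465.7 / 174.4 = 2.67 m.
That puts it at 4.45 + 2.67 = 7.12 m from the right end.

x ≈ 7.12 m from the right end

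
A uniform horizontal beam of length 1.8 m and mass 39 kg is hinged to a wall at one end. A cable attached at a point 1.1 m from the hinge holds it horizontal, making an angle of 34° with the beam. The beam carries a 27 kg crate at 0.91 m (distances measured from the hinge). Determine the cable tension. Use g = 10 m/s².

Take moments about the hinge.
Beam weight: 39 × 10 = 390 N down at 0.9 m → arm 0.9 m, τ = 390 × 0.9 = 351 N·m clockwise.
Crate: 27 × 10 = 270 N down at 0.91 m → arm 0.91 m, τ = 270 × 0.91 = 245.7 N·m clockwise.
Total clockwise load moment = 596.7 N·m.
The cable tension T acts at 1.1 m; only its component perpendicular to the beam, T sinθ, produces torque. sin 34° = 0.5592.
For rotational equilibrium, T × 1.1 × 0.5592 = 596.7, so T = 596.7 / 0.6151 = 970 N.

T ≈ 970 N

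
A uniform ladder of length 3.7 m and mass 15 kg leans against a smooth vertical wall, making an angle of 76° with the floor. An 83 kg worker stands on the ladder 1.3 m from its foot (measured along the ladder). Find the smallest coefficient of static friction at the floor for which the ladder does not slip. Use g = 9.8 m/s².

Taking torques about the foot of the ladder:
Ladder weight 15×9.8 = 147 N acts at 1.85 m along the ladder; its horizontal arm is 1.85·cos76° = 0.4476 m → τ = 65.8 N·m clockwise.
Worker: 83×9.8 = 813.4 N at 1.3 m → arm 0.3145 m → τ = 255.8 N·m clockwise.
Wall normal N acts horizontally at the top; its moment arm is the height L sinθ = 3.7·sin76° = 3.59 m, counterclockwise.
Στ = 0 ⇒ N × 3.59 = 321.6 ⇒ N = 89.58 N.
ΣFx = 0 ⇒ f = N_wall = 89.58 N. ΣFy = 0 ⇒ N_floor = 960.4 N.
μ_min = f / N_floor = 89.58 / 960.4 = 0.0933.

μ_min ≈ 0.0933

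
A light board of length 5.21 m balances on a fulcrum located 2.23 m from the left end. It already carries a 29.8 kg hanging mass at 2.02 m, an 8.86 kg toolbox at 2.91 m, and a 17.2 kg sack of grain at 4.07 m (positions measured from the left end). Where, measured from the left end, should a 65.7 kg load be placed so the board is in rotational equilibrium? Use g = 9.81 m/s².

x ≈ 1.75 m from the left end

Sum moments about the fulcrum (at 2.23 m from the left end) (the support reaction has zero arm there).
Hanging mass: 29.8 × 9.81 = 292.3 N down at 2.02 m → arm 0.21 m, τ = 292.3 × 0.21 = 61.38 N·m counterclockwise.
Toolbox: 8.86 × 9.81 = 86.92 N down at 2.91 m → arm 0.68 m, τ = 86.92 × 0.68 = 59.11 N·m clockwise.
Sack of grain: 17.2 × 9.81 = 168.7 N down at 4.07 m → arm 1.84 m, τ = 168.7 × 1.84 = 310.4 N·m clockwise.
Net moment of existing loads = 308.1 N·m clockwise.
The load weighs 65.7 × 9.81 = 644.5 N and must supply an equal counterclockwise moment, so its lever arm about the fulcrum is 308.1 / 644.5 = 0.478 m.
That puts it at 2.23 − 0.478 = 1.75 m from the left end.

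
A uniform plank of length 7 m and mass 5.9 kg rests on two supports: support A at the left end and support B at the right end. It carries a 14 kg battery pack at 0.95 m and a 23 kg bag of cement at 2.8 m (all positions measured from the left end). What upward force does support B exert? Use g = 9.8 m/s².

R_B ≈ 138 N

Choose support A as the axis so its reaction then has zero moment arm.
Beam weight: 5.9 × 9.8 = 57.82 N down at 3.5 m → arm 3.5 m, τ = 57.82 × 3.5 = 202.4 N·m clockwise.
Battery pack: 14 × 9.8 = 137.2 N down at 0.95 m → arm 0.95 m, τ = 137.2 × 0.95 = 130.3 N·m clockwise.
Bag of cement: 23 × 9.8 = 225.4 N down at 2.8 m → arm 2.8 m, τ = 225.4 × 2.8 = 631.1 N·m clockwise.
Net load moment about support A = 963.8 N·m clockwise.
Reaction R at support B is upward at 7 m, arm 7 m → moment R × 7 counterclockwise.
Balancing moments: R × 7 = 963.8, giving R = 138 N.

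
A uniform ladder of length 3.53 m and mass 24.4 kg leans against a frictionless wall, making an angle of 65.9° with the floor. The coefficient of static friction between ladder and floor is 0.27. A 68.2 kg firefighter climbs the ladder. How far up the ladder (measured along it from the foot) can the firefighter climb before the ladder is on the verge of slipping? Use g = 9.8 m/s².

About the foot of the ladder:
Ladder weight 24.4×9.8 = 239.1 N acts at 1.765 m along the ladder; its horizontal arm is 1.765·cos65.9° = 0.7207 m → τ = 172.3 N·m clockwise.
Firefighter weight 68.2×9.8 = 668.4 N at distance d → arm d·cos65.9° → τ = 668.4·d·0.4083 clockwise.
Wall normal N at the top has arm L sinθ = 3.222 m counterclockwise, so Στ = 0 gives N·3.222 = 172.3 + 272.9·d.
ΣFy = 0 ⇒ N_floor = 907.5 N, so the maximum friction is μ_s·N_floor = 0.27×907.5 = 245 N. ΣFx = 0 ⇒ N_wall = f, so at the slipping point N = 245 N.
Substituting: 245×3.222 = 172.3 + 272.9·d ⇒ d = (789.4 − 172.3) / 272.9 = 2.26 m.

d ≈ 2.26 m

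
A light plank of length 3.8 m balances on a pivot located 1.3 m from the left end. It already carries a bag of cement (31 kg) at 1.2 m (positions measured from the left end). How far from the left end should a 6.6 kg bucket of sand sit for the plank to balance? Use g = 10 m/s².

Take moments about the pivot (at 1.3 m from the left end).
Bag of cement: 31 × 10 = 310 N down at 1.2 m → arm 0.1 m, τ = 310 × 0.1 = 31 N·m counterclockwise.
Net moment of existing loads = 31 N·m counterclockwise.
The bucket of sand weighs 6.6 × 10 = 66 N and must supply an equal clockwise moment, so its lever arm about the pivot is 31 / 66 = 0.47 m.
That puts it at 1.3 + 0.47 = 1.77 m from the left end.

x ≈ 1.77 m from the left end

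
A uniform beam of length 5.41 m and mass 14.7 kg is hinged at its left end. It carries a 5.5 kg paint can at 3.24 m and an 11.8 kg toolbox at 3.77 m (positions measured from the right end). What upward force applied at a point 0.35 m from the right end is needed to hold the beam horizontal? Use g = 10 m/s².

About the left end:
Beam weight: 14.7 × 10 = 147 N down at 2.705 m → arm 2.705 m, τ = 147 × 2.705 = 397.6 N·m clockwise.
Paint can: 5.5 × 10 = 55 N down at 3.24 m → arm 2.17 m, τ = 55 × 2.17 = 119.3 N·m clockwise.
Toolbox: 11.8 × 10 = 118 N down at 3.77 m → arm 1.64 m, τ = 118 × 1.64 = 193.5 N·m clockwise.
Net moment of the loads = 710.4 N·m clockwise.
The upward force F acts at a point 0.35 m from the right end, arm 5.06 m, giving F × 5.06 counterclockwise.
Balancing moments: F × 5.06 = 710.4, giving F = 710.4 / 5.06 = 140 N.

F ≈ 140 N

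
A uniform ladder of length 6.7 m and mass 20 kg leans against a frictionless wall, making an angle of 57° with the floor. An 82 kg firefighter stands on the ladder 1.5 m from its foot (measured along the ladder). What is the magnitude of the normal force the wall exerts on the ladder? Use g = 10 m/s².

Take moments about the foot of the ladder.
Ladder weight 20×10 = 200 N acts at 3.35 m along the ladder; its horizontal arm is 3.35·cos57° = 1.825 m → τ = 365 N·m clockwise.
Firefighter: 82×10 = 820 N at 1.5 m → arm 0.817 m → τ = 669.9 N·m clockwise.
Wall normal N acts horizontally at the top; its moment arm is the height L sinθ = 6.7·sin57° = 5.619 m, counterclockwise.
Στ = 0 ⇒ N × 5.619 = 1035 ⇒ N = 184 N.

N_wall ≈ 184 N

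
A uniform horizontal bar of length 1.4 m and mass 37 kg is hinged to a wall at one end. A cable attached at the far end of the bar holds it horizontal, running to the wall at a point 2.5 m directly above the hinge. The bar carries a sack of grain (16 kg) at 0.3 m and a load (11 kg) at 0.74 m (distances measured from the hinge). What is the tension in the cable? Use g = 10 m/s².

T ≈ 318 N

Take moments about the hinge.
Beam weight: 37 × 10 = 370 N down at 0.7 m → arm 0.7 m, τ = 370 × 0.7 = 259 N·m clockwise.
Sack of grain: 16 × 10 = 160 N down at 0.3 m → arm 0.3 m, τ = 160 × 0.3 = 48 N·m clockwise.
Load: 11 × 10 = 110 N down at 0.74 m → arm 0.74 m, τ = 110 × 0.74 = 81.4 N·m clockwise.
Total clockwise load moment = 388.4 N·m.
The cable tension T acts at 1.4 m; only its component perpendicular to the bar, T sinθ, produces torque. sinθ = h/√(h²+d²) = 2.5/√(2.5²+1.4²) = 0.8725.
Balancing moments: T × 1.4 × 0.8725 = 388.4, giving T = 388.4 / 1.222 = 318 N.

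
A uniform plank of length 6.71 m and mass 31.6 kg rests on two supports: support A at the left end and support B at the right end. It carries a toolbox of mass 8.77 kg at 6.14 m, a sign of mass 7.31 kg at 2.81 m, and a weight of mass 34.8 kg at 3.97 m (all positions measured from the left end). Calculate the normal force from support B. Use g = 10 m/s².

R_B ≈ 475 N

About support A:
Beam weight: 31.6 × 10 = 316 N down at 3.355 m → arm 3.355 m, τ = 316 × 3.355 = 1060 N·m clockwise.
Toolbox: 8.77 × 10 = 87.7 N down at 6.14 m → arm 6.14 m, τ = 87.7 × 6.14 = 538.5 N·m clockwise.
Sign: 7.31 × 10 = 73.1 N down at 2.81 m → arm 2.81 m, τ = 73.1 × 2.81 = 205.4 N·m clockwise.
Weight: 34.8 × 10 = 348 N down at 3.97 m → arm 3.97 m, τ = 348 × 3.97 = 1382 N·m clockwise.
Net load moment about support A = 3186 N·m clockwise.
Reaction R at support B is upward at 6.71 m, arm 6.71 m → moment R × 6.71 counterclockwise.
For rotational equilibrium, R × 6.71 = 3186, so R = 475 N.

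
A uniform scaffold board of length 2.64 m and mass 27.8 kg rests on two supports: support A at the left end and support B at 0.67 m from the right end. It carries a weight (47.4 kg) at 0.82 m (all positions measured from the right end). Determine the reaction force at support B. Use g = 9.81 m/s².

R_B ≈ 612 N

Sum moments about support A (its reaction then has zero moment arm).
Beam weight: 27.8 × 9.81 = 272.7 N down at 1.32 m → arm 1.32 m, τ = 272.7 × 1.32 = 360 N·m clockwise.
Weight: 47.4 × 9.81 = 465 N down at 0.82 m → arm 1.82 m, τ = 465 × 1.82 = 846.3 N·m clockwise.
Net load moment about support A = 1206 N·m clockwise.
Reaction R at support B is upward at 0.67 m, arm 1.97 m → moment R × 1.97 counterclockwise.
Στ = 0 ⇒ R × 1.97 = 1206 ⇒ R = 612 N.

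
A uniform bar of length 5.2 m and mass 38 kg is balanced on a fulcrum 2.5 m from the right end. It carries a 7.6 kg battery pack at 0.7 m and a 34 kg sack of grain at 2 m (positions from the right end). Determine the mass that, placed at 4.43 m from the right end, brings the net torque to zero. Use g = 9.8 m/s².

Take moments about the fulcrum (at 2.5 m from the right end).
Beam weight: 38 × 9.8 = 372.4 N down at 2.6 m → arm 0.1 m, τ = 372.4 × 0.1 = 37.24 N·m counterclockwise.
Battery pack: 7.6 × 9.8 = 74.48 N down at 0.7 m → arm 1.8 m, τ = 74.48 × 1.8 = 134.1 N·m clockwise.
Sack of grain: 34 × 9.8 = 333.2 N down at 2 m → arm 0.5 m, τ = 333.2 × 0.5 = 166.6 N·m clockwise.
Net moment of known loads = 263.5 N·m clockwise.
An unknown mass m at 4.43 m has arm 1.93 m; its moment is m·g·1.93 counterclockwise.
For rotational equilibrium, m × 9.8 × 1.93 = 263.5, so m = 263.5 / (9.8 × 1.93) = 13.9 kg.

m ≈ 13.9 kg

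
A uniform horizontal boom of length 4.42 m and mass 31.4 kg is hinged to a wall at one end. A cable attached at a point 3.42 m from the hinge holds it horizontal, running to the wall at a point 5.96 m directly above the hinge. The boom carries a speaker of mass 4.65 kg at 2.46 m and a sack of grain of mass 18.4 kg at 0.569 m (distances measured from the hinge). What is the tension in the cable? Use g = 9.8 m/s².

Choose the hinge as the axis so the unknown hinge reaction has zero arm there.
Beam weight: 31.4 × 9.8 = 307.7 N down at 2.21 m → arm 2.21 m, τ = 307.7 × 2.21 = 680 N·m clockwise.
Speaker: 4.65 × 9.8 = 45.57 N down at 2.46 m → arm 2.46 m, τ = 45.57 × 2.46 = 112.1 N·m clockwise.
Sack of grain: 18.4 × 9.8 = 180.3 N down at 0.569 m → arm 0.569 m, τ = 180.3 × 0.569 = 102.6 N·m clockwise.
Total clockwise load moment = 894.7 N·m.
The cable tension T acts at 3.42 m; only its component perpendicular to the boom, T sinθ, produces torque. sinθ = h/√(h²+d²) = 5.96/√(5.96²+3.42²) = 0.8673.
Στ = 0 ⇒ T × 3.42 × 0.8673 = 894.7 ⇒ T = 894.7 / 2.966 = 302 N.

T ≈ 302 N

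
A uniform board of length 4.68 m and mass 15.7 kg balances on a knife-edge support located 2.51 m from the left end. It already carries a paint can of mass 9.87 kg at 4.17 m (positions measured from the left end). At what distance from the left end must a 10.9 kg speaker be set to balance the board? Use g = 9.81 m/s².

x ≈ 1.25 m from the left end

Choose the knife-edge support (at 2.51 m from the left end) as the axis so the support reaction has zero arm there.
Beam weight: 15.7 × 9.81 = 154 N down at 2.34 m → arm 0.17 m, τ = 154 × 0.17 = 26.18 N·m counterclockwise.
Paint can: 9.87 × 9.81 = 96.82 N down at 4.17 m → arm 1.66 m, τ = 96.82 × 1.66 = 160.7 N·m clockwise.
Net moment of existing loads = 134.5 N·m clockwise.
The speaker weighs 10.9 × 9.81 = 106.9 N and must supply an equal counterclockwise moment, so its lever arm about the knife-edge support is 134.5 / 106.9 = 1.26 m.
That puts it at 2.51 − 1.26 = 1.25 m from the left end.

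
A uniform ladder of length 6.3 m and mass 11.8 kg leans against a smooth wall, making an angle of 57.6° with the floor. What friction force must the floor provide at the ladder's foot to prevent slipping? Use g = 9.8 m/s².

Taking torques about the foot of the ladder:
Ladder weight 11.8×9.8 = 115.6 N acts at 3.15 m along the ladder; its horizontal arm is 3.15·cos57.6° = 1.688 m → τ = 195.1 N·m clockwise.
Wall normal N acts horizontally at the top; its moment arm is the height L sinθ = 6.3·sin57.6° = 5.319 m, counterclockwise.
For rotational equilibrium, N × 5.319 = 195.1, so N = 36.7 N.
ΣFx = 0: friction at the foot balances the wall's push, so f = N_wall = 36.7 N.

f ≈ 36.7 N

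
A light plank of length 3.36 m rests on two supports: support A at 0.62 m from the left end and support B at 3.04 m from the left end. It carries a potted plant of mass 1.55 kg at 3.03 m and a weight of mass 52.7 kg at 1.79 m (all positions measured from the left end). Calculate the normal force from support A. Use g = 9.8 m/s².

R_A ≈ 267 N

About support B:
Potted plant: 1.55 × 9.8 = 15.19 N down at 3.03 m → arm 0.01 m, τ = 15.19 × 0.01 = 0.1519 N·m counterclockwise.
Weight: 52.7 × 9.8 = 516.5 N down at 1.79 m → arm 1.25 m, τ = 516.5 × 1.25 = 645.6 N·m counterclockwise.
Net load moment about support B = 645.8 N·m counterclockwise.
Reaction R at support A is upward at 0.62 m, arm 2.42 m → moment R × 2.42 clockwise.
Setting net torque to zero: R × 2.42 = 645.8 → R = 267 N.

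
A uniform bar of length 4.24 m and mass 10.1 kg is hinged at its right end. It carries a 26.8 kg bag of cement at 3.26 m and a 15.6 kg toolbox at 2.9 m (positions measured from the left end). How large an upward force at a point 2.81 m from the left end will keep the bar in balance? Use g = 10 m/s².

Sum moments about the right end (the unknown pivot reaction has zero arm there).
Beam weight: 10.1 × 10 = 101 N down at 2.12 m → arm 2.12 m, τ = 101 × 2.12 = 214.1 N·m counterclockwise.
Bag of cement: 26.8 × 10 = 268 N down at 3.26 m → arm 0.98 m, τ = 268 × 0.98 = 262.6 N·m counterclockwise.
Toolbox: 15.6 × 10 = 156 N down at 2.9 m → arm 1.34 m, τ = 156 × 1.34 = 209 N·m counterclockwise.
Net moment of the loads = 685.7 N·m counterclockwise.
The upward force F acts at a point 2.81 m from the left end, arm 1.43 m, giving F × 1.43 clockwise.
Στ = 0 ⇒ F × 1.43 = 685.7 ⇒ F = 685.7 / 1.43 = 480 N.

F ≈ 480 N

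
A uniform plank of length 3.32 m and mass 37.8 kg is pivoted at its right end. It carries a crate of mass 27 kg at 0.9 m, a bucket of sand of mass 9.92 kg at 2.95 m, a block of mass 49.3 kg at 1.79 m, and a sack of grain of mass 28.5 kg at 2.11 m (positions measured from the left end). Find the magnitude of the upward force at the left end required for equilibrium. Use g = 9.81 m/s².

Take moments about the right end.
Beam weight: 37.8 × 9.81 = 370.8 N down at 1.66 m → arm 1.66 m, τ = 370.8 × 1.66 = 615.5 N·m counterclockwise.
Crate: 27 × 9.81 = 264.9 N down at 0.9 m → arm 2.42 m, τ = 264.9 × 2.42 = 641.1 N·m counterclockwise.
Bucket of sand: 9.92 × 9.81 = 97.32 N down at 2.95 m → arm 0.37 m, τ = 97.32 × 0.37 = 36.01 N·m counterclockwise.
Block: 49.3 × 9.81 = 483.6 N down at 1.79 m → arm 1.53 m, τ = 483.6 × 1.53 = 739.9 N·m counterclockwise.
Sack of grain: 28.5 × 9.81 = 279.6 N down at 2.11 m → arm 1.21 m, τ = 279.6 × 1.21 = 338.3 N·m counterclockwise.
Net moment of the loads = 2371 N·m counterclockwise.
The upward force F acts at the left end, arm 3.32 m, giving F × 3.32 clockwise.
Setting net torque to zero: F × 3.32 = 2371 → F = 2371 / 3.32 = 714 N.

F ≈ 714 N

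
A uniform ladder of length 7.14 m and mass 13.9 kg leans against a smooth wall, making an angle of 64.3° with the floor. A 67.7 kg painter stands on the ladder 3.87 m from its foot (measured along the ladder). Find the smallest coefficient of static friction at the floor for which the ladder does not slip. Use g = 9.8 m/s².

Sum moments about the foot of the ladder (the floor normal and friction both act there and drop out).
Ladder weight 13.9×9.8 = 136.2 N acts at 3.57 m along the ladder; its horizontal arm is 3.57·cos64.3° = 1.548 m → τ = 210.8 N·m clockwise.
Painter: 67.7×9.8 = 663.5 N at 3.87 m → arm 1.678 m → τ = 1113 N·m clockwise.
Wall normal N acts horizontally at the top; its moment arm is the height L sinθ = 7.14·sin64.3° = 6.434 m, counterclockwise.
For rotational equilibrium, N × 6.434 = 1324, so N = 205.8 N.
ΣFx = 0 ⇒ f = N_wall = 205.8 N. ΣFy = 0 ⇒ N_floor = 799.7 N.
μ_min = f / N_floor = 205.8 / 799.7 = 0.257.

μ_min ≈ 0.257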